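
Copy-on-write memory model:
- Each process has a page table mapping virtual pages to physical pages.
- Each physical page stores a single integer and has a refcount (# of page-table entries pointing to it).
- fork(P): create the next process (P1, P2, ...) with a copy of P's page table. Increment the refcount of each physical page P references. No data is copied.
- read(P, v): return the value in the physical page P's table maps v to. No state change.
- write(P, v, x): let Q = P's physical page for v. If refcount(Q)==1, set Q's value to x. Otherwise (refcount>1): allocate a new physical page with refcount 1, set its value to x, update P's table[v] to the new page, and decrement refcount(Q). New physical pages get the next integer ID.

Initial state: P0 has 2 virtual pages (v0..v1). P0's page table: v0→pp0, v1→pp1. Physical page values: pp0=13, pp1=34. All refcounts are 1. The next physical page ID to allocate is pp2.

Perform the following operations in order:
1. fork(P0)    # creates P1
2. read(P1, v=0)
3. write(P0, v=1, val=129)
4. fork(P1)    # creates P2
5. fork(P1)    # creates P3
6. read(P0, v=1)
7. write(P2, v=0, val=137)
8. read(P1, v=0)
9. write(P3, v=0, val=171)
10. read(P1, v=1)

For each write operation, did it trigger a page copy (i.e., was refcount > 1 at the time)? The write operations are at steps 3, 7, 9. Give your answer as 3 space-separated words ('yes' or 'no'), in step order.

Op 1: fork(P0) -> P1. 2 ppages; refcounts: pp0:2 pp1:2
Op 2: read(P1, v0) -> 13. No state change.
Op 3: write(P0, v1, 129). refcount(pp1)=2>1 -> COPY to pp2. 3 ppages; refcounts: pp0:2 pp1:1 pp2:1
Op 4: fork(P1) -> P2. 3 ppages; refcounts: pp0:3 pp1:2 pp2:1
Op 5: fork(P1) -> P3. 3 ppages; refcounts: pp0:4 pp1:3 pp2:1
Op 6: read(P0, v1) -> 129. No state change.
Op 7: write(P2, v0, 137). refcount(pp0)=4>1 -> COPY to pp3. 4 ppages; refcounts: pp0:3 pp1:3 pp2:1 pp3:1
Op 8: read(P1, v0) -> 13. No state change.
Op 9: write(P3, v0, 171). refcount(pp0)=3>1 -> COPY to pp4. 5 ppages; refcounts: pp0:2 pp1:3 pp2:1 pp3:1 pp4:1
Op 10: read(P1, v1) -> 34. No state change.

yes yes yes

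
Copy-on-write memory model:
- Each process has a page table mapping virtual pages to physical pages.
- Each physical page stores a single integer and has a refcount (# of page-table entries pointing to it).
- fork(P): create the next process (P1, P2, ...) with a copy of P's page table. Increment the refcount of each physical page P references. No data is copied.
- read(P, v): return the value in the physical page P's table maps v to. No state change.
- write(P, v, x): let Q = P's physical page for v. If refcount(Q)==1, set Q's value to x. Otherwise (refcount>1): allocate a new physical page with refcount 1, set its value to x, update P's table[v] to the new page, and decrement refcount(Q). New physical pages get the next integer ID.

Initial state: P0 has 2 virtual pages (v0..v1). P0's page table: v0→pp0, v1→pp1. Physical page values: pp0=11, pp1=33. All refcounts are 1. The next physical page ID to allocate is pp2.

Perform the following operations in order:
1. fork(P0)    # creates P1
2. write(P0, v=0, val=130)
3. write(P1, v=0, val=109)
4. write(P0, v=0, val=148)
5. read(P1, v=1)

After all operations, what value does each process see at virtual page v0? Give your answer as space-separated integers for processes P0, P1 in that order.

Op 1: fork(P0) -> P1. 2 ppages; refcounts: pp0:2 pp1:2
Op 2: write(P0, v0, 130). refcount(pp0)=2>1 -> COPY to pp2. 3 ppages; refcounts: pp0:1 pp1:2 pp2:1
Op 3: write(P1, v0, 109). refcount(pp0)=1 -> write in place. 3 ppages; refcounts: pp0:1 pp1:2 pp2:1
Op 4: write(P0, v0, 148). refcount(pp2)=1 -> write in place. 3 ppages; refcounts: pp0:1 pp1:2 pp2:1
Op 5: read(P1, v1) -> 33. No state change.
P0: v0 -> pp2 = 148
P1: v0 -> pp0 = 109

Answer: 148 109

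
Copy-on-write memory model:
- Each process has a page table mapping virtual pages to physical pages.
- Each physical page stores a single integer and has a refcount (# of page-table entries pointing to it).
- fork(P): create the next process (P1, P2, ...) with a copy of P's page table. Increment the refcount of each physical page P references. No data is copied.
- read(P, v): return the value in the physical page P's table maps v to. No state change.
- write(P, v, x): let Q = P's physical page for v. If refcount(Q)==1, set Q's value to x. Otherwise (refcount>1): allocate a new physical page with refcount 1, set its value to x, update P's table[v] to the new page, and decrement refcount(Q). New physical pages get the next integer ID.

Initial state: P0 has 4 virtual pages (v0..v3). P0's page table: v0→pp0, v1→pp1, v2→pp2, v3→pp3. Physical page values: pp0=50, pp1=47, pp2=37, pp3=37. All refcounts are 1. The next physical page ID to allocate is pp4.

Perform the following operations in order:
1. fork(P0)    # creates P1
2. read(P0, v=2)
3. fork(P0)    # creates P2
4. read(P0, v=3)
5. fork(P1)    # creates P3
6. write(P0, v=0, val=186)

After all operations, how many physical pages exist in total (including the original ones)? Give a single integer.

Answer: 5

Derivation:
Op 1: fork(P0) -> P1. 4 ppages; refcounts: pp0:2 pp1:2 pp2:2 pp3:2
Op 2: read(P0, v2) -> 37. No state change.
Op 3: fork(P0) -> P2. 4 ppages; refcounts: pp0:3 pp1:3 pp2:3 pp3:3
Op 4: read(P0, v3) -> 37. No state change.
Op 5: fork(P1) -> P3. 4 ppages; refcounts: pp0:4 pp1:4 pp2:4 pp3:4
Op 6: write(P0, v0, 186). refcount(pp0)=4>1 -> COPY to pp4. 5 ppages; refcounts: pp0:3 pp1:4 pp2:4 pp3:4 pp4:1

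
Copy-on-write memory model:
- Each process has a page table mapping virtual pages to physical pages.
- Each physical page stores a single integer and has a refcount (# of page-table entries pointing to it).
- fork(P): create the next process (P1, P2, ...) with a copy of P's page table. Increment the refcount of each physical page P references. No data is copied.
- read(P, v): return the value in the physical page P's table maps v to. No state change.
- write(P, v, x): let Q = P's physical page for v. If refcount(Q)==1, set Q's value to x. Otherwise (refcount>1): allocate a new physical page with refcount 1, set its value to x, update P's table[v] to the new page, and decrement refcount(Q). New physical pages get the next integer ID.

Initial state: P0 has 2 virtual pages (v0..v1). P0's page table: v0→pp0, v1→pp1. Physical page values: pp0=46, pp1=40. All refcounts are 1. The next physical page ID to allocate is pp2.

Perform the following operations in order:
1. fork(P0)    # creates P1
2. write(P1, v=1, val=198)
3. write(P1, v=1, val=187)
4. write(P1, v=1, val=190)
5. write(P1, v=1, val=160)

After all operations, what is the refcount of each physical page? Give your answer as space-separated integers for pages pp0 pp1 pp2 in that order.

Answer: 2 1 1

Derivation:
Op 1: fork(P0) -> P1. 2 ppages; refcounts: pp0:2 pp1:2
Op 2: write(P1, v1, 198). refcount(pp1)=2>1 -> COPY to pp2. 3 ppages; refcounts: pp0:2 pp1:1 pp2:1
Op 3: write(P1, v1, 187). refcount(pp2)=1 -> write in place. 3 ppages; refcounts: pp0:2 pp1:1 pp2:1
Op 4: write(P1, v1, 190). refcount(pp2)=1 -> write in place. 3 ppages; refcounts: pp0:2 pp1:1 pp2:1
Op 5: write(P1, v1, 160). refcount(pp2)=1 -> write in place. 3 ppages; refcounts: pp0:2 pp1:1 pp2:1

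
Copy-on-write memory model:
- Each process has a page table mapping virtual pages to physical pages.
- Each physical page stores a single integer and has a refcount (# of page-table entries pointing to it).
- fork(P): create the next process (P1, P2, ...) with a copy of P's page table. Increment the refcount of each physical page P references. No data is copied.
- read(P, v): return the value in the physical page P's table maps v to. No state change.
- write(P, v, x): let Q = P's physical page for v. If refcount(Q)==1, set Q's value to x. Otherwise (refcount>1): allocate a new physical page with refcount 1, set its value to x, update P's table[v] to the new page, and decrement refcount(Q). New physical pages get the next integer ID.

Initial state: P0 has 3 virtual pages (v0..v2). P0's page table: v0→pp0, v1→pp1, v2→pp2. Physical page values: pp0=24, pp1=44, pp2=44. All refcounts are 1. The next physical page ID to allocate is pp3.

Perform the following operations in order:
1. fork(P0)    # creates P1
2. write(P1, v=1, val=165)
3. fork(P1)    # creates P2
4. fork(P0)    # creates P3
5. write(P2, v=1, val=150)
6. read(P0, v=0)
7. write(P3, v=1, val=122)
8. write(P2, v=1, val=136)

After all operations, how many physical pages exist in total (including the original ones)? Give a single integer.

Op 1: fork(P0) -> P1. 3 ppages; refcounts: pp0:2 pp1:2 pp2:2
Op 2: write(P1, v1, 165). refcount(pp1)=2>1 -> COPY to pp3. 4 ppages; refcounts: pp0:2 pp1:1 pp2:2 pp3:1
Op 3: fork(P1) -> P2. 4 ppages; refcounts: pp0:3 pp1:1 pp2:3 pp3:2
Op 4: fork(P0) -> P3. 4 ppages; refcounts: pp0:4 pp1:2 pp2:4 pp3:2
Op 5: write(P2, v1, 150). refcount(pp3)=2>1 -> COPY to pp4. 5 ppages; refcounts: pp0:4 pp1:2 pp2:4 pp3:1 pp4:1
Op 6: read(P0, v0) -> 24. No state change.
Op 7: write(P3, v1, 122). refcount(pp1)=2>1 -> COPY to pp5. 6 ppages; refcounts: pp0:4 pp1:1 pp2:4 pp3:1 pp4:1 pp5:1
Op 8: write(P2, v1, 136). refcount(pp4)=1 -> write in place. 6 ppages; refcounts: pp0:4 pp1:1 pp2:4 pp3:1 pp4:1 pp5:1

Answer: 6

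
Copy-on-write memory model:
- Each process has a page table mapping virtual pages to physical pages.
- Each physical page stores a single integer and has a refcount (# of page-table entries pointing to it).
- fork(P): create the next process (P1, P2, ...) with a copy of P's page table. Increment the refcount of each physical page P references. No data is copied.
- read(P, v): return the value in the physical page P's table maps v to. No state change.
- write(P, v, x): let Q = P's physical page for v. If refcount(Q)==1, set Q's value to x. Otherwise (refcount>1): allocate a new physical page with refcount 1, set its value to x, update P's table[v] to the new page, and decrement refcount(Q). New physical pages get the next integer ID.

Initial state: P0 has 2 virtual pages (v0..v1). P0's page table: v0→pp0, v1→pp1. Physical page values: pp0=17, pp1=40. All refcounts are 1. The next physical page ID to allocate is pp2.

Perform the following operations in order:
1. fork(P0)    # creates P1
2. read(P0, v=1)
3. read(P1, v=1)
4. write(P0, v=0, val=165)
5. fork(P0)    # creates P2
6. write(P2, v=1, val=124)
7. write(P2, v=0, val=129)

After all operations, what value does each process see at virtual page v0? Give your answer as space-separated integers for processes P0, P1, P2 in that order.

Op 1: fork(P0) -> P1. 2 ppages; refcounts: pp0:2 pp1:2
Op 2: read(P0, v1) -> 40. No state change.
Op 3: read(P1, v1) -> 40. No state change.
Op 4: write(P0, v0, 165). refcount(pp0)=2>1 -> COPY to pp2. 3 ppages; refcounts: pp0:1 pp1:2 pp2:1
Op 5: fork(P0) -> P2. 3 ppages; refcounts: pp0:1 pp1:3 pp2:2
Op 6: write(P2, v1, 124). refcount(pp1)=3>1 -> COPY to pp3. 4 ppages; refcounts: pp0:1 pp1:2 pp2:2 pp3:1
Op 7: write(P2, v0, 129). refcount(pp2)=2>1 -> COPY to pp4. 5 ppages; refcounts: pp0:1 pp1:2 pp2:1 pp3:1 pp4:1
P0: v0 -> pp2 = 165
P1: v0 -> pp0 = 17
P2: v0 -> pp4 = 129

Answer: 165 17 129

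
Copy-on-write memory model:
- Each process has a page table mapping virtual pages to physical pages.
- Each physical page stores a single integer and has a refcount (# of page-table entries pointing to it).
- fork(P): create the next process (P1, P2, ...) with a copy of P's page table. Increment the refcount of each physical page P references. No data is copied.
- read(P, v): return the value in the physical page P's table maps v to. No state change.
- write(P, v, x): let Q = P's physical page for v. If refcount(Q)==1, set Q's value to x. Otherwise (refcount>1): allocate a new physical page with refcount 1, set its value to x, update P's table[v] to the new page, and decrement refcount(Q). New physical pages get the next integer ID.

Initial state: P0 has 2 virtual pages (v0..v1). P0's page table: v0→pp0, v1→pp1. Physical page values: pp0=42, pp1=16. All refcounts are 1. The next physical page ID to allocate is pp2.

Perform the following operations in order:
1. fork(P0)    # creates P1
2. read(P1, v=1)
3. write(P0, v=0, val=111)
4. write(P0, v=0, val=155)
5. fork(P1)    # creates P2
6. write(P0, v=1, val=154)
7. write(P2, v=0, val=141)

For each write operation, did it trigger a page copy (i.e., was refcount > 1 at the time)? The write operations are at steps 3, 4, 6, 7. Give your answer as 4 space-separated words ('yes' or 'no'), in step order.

Op 1: fork(P0) -> P1. 2 ppages; refcounts: pp0:2 pp1:2
Op 2: read(P1, v1) -> 16. No state change.
Op 3: write(P0, v0, 111). refcount(pp0)=2>1 -> COPY to pp2. 3 ppages; refcounts: pp0:1 pp1:2 pp2:1
Op 4: write(P0, v0, 155). refcount(pp2)=1 -> write in place. 3 ppages; refcounts: pp0:1 pp1:2 pp2:1
Op 5: fork(P1) -> P2. 3 ppages; refcounts: pp0:2 pp1:3 pp2:1
Op 6: write(P0, v1, 154). refcount(pp1)=3>1 -> COPY to pp3. 4 ppages; refcounts: pp0:2 pp1:2 pp2:1 pp3:1
Op 7: write(P2, v0, 141). refcount(pp0)=2>1 -> COPY to pp4. 5 ppages; refcounts: pp0:1 pp1:2 pp2:1 pp3:1 pp4:1

yes no yes yes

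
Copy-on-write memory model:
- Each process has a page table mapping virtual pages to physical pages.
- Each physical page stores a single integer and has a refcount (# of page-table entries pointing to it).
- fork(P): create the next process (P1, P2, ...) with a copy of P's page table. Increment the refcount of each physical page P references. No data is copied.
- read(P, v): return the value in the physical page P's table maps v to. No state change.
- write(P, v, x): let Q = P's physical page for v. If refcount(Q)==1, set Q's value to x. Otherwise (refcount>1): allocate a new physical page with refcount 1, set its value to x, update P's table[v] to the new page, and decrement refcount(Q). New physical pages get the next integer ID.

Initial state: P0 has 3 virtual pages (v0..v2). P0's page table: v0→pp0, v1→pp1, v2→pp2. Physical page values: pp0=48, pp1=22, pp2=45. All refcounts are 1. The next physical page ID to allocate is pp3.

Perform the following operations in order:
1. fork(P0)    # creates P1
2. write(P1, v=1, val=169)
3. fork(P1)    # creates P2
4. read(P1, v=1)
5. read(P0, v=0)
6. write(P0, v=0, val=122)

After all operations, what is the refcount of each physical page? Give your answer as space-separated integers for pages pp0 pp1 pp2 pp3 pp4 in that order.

Op 1: fork(P0) -> P1. 3 ppages; refcounts: pp0:2 pp1:2 pp2:2
Op 2: write(P1, v1, 169). refcount(pp1)=2>1 -> COPY to pp3. 4 ppages; refcounts: pp0:2 pp1:1 pp2:2 pp3:1
Op 3: fork(P1) -> P2. 4 ppages; refcounts: pp0:3 pp1:1 pp2:3 pp3:2
Op 4: read(P1, v1) -> 169. No state change.
Op 5: read(P0, v0) -> 48. No state change.
Op 6: write(P0, v0, 122). refcount(pp0)=3>1 -> COPY to pp4. 5 ppages; refcounts: pp0:2 pp1:1 pp2:3 pp3:2 pp4:1

Answer: 2 1 3 2 1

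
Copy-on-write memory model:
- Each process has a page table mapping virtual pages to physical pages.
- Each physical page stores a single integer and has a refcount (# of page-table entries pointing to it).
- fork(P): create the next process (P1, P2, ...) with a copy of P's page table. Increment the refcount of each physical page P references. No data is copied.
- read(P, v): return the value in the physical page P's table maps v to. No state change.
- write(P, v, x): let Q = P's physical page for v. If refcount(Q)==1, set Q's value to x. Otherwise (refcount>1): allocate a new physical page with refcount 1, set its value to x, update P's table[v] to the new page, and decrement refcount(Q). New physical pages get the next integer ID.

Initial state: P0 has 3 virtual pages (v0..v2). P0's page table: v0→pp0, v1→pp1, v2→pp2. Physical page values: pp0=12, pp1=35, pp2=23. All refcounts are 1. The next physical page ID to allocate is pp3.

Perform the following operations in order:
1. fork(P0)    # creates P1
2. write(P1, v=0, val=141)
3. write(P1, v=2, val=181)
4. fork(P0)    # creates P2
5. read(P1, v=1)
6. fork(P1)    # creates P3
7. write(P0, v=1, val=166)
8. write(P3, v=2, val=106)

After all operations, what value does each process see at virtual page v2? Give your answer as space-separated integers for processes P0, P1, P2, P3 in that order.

Answer: 23 181 23 106

Derivation:
Op 1: fork(P0) -> P1. 3 ppages; refcounts: pp0:2 pp1:2 pp2:2
Op 2: write(P1, v0, 141). refcount(pp0)=2>1 -> COPY to pp3. 4 ppages; refcounts: pp0:1 pp1:2 pp2:2 pp3:1
Op 3: write(P1, v2, 181). refcount(pp2)=2>1 -> COPY to pp4. 5 ppages; refcounts: pp0:1 pp1:2 pp2:1 pp3:1 pp4:1
Op 4: fork(P0) -> P2. 5 ppages; refcounts: pp0:2 pp1:3 pp2:2 pp3:1 pp4:1
Op 5: read(P1, v1) -> 35. No state change.
Op 6: fork(P1) -> P3. 5 ppages; refcounts: pp0:2 pp1:4 pp2:2 pp3:2 pp4:2
Op 7: write(P0, v1, 166). refcount(pp1)=4>1 -> COPY to pp5. 6 ppages; refcounts: pp0:2 pp1:3 pp2:2 pp3:2 pp4:2 pp5:1
Op 8: write(P3, v2, 106). refcount(pp4)=2>1 -> COPY to pp6. 7 ppages; refcounts: pp0:2 pp1:3 pp2:2 pp3:2 pp4:1 pp5:1 pp6:1
P0: v2 -> pp2 = 23
P1: v2 -> pp4 = 181
P2: v2 -> pp2 = 23
P3: v2 -> pp6 = 106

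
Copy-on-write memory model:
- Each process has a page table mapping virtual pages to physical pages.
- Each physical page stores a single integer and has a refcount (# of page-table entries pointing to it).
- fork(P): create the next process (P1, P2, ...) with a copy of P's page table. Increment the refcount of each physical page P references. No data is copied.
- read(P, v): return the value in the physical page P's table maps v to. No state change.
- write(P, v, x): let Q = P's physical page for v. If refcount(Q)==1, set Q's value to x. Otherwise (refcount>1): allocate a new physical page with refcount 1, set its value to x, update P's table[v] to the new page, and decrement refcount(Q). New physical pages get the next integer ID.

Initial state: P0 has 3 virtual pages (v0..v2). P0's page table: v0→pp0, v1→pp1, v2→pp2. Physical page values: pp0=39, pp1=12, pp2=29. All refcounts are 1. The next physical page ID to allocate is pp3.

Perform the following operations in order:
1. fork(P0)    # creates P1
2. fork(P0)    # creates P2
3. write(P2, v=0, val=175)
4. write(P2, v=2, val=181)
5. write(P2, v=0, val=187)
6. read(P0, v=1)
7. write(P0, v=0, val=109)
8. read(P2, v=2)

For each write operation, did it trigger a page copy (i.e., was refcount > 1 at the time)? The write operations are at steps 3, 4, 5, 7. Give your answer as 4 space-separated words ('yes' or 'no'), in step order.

Op 1: fork(P0) -> P1. 3 ppages; refcounts: pp0:2 pp1:2 pp2:2
Op 2: fork(P0) -> P2. 3 ppages; refcounts: pp0:3 pp1:3 pp2:3
Op 3: write(P2, v0, 175). refcount(pp0)=3>1 -> COPY to pp3. 4 ppages; refcounts: pp0:2 pp1:3 pp2:3 pp3:1
Op 4: write(P2, v2, 181). refcount(pp2)=3>1 -> COPY to pp4. 5 ppages; refcounts: pp0:2 pp1:3 pp2:2 pp3:1 pp4:1
Op 5: write(P2, v0, 187). refcount(pp3)=1 -> write in place. 5 ppages; refcounts: pp0:2 pp1:3 pp2:2 pp3:1 pp4:1
Op 6: read(P0, v1) -> 12. No state change.
Op 7: write(P0, v0, 109). refcount(pp0)=2>1 -> COPY to pp5. 6 ppages; refcounts: pp0:1 pp1:3 pp2:2 pp3:1 pp4:1 pp5:1
Op 8: read(P2, v2) -> 181. No state change.

yes yes no yes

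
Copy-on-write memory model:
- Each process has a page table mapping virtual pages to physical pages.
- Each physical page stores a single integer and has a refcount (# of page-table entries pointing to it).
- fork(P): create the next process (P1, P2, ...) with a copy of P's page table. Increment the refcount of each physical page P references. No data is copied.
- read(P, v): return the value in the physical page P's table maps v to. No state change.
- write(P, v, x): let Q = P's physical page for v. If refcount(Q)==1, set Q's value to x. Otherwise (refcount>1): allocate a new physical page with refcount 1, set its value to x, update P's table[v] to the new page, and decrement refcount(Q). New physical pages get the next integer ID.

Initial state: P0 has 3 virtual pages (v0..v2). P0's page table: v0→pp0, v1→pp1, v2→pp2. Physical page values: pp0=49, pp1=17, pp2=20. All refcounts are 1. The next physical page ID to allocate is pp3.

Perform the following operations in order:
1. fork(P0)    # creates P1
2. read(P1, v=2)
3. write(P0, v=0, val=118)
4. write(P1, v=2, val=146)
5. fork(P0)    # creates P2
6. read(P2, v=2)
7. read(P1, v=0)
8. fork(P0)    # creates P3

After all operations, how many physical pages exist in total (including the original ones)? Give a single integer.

Answer: 5

Derivation:
Op 1: fork(P0) -> P1. 3 ppages; refcounts: pp0:2 pp1:2 pp2:2
Op 2: read(P1, v2) -> 20. No state change.
Op 3: write(P0, v0, 118). refcount(pp0)=2>1 -> COPY to pp3. 4 ppages; refcounts: pp0:1 pp1:2 pp2:2 pp3:1
Op 4: write(P1, v2, 146). refcount(pp2)=2>1 -> COPY to pp4. 5 ppages; refcounts: pp0:1 pp1:2 pp2:1 pp3:1 pp4:1
Op 5: fork(P0) -> P2. 5 ppages; refcounts: pp0:1 pp1:3 pp2:2 pp3:2 pp4:1
Op 6: read(P2, v2) -> 20. No state change.
Op 7: read(P1, v0) -> 49. No state change.
Op 8: fork(P0) -> P3. 5 ppages; refcounts: pp0:1 pp1:4 pp2:3 pp3:3 pp4:1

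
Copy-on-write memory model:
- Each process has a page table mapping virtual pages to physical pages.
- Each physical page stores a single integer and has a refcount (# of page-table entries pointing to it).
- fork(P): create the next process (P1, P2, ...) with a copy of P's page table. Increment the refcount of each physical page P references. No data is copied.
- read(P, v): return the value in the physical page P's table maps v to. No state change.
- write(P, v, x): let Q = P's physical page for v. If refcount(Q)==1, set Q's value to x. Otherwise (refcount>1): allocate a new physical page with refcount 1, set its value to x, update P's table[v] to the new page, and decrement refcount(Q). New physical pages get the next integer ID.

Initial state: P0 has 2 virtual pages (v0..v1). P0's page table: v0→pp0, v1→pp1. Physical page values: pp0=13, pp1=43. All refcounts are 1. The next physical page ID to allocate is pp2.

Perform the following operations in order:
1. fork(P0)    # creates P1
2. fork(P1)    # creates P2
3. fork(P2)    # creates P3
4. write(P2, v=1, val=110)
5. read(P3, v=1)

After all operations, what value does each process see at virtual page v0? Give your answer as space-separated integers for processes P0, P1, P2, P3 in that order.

Answer: 13 13 13 13

Derivation:
Op 1: fork(P0) -> P1. 2 ppages; refcounts: pp0:2 pp1:2
Op 2: fork(P1) -> P2. 2 ppages; refcounts: pp0:3 pp1:3
Op 3: fork(P2) -> P3. 2 ppages; refcounts: pp0:4 pp1:4
Op 4: write(P2, v1, 110). refcount(pp1)=4>1 -> COPY to pp2. 3 ppages; refcounts: pp0:4 pp1:3 pp2:1
Op 5: read(P3, v1) -> 43. No state change.
P0: v0 -> pp0 = 13
P1: v0 -> pp0 = 13
P2: v0 -> pp0 = 13
P3: v0 -> pp0 = 13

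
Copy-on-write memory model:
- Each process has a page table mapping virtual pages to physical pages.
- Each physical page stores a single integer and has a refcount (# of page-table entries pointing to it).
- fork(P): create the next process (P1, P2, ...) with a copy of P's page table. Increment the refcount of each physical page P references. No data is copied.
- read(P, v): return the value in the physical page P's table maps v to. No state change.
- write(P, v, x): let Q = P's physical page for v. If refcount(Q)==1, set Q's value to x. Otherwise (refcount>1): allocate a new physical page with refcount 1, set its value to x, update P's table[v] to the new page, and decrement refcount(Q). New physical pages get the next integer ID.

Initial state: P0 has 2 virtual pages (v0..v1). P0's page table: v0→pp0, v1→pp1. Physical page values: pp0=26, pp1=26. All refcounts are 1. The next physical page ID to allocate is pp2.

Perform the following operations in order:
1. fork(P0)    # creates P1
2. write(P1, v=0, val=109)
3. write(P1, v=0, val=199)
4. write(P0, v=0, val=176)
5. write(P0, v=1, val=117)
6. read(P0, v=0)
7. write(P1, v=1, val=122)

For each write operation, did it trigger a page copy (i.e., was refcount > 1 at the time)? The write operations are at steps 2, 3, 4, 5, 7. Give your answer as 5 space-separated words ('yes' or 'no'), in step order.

Op 1: fork(P0) -> P1. 2 ppages; refcounts: pp0:2 pp1:2
Op 2: write(P1, v0, 109). refcount(pp0)=2>1 -> COPY to pp2. 3 ppages; refcounts: pp0:1 pp1:2 pp2:1
Op 3: write(P1, v0, 199). refcount(pp2)=1 -> write in place. 3 ppages; refcounts: pp0:1 pp1:2 pp2:1
Op 4: write(P0, v0, 176). refcount(pp0)=1 -> write in place. 3 ppages; refcounts: pp0:1 pp1:2 pp2:1
Op 5: write(P0, v1, 117). refcount(pp1)=2>1 -> COPY to pp3. 4 ppages; refcounts: pp0:1 pp1:1 pp2:1 pp3:1
Op 6: read(P0, v0) -> 176. No state change.
Op 7: write(P1, v1, 122). refcount(pp1)=1 -> write in place. 4 ppages; refcounts: pp0:1 pp1:1 pp2:1 pp3:1

yes no no yes no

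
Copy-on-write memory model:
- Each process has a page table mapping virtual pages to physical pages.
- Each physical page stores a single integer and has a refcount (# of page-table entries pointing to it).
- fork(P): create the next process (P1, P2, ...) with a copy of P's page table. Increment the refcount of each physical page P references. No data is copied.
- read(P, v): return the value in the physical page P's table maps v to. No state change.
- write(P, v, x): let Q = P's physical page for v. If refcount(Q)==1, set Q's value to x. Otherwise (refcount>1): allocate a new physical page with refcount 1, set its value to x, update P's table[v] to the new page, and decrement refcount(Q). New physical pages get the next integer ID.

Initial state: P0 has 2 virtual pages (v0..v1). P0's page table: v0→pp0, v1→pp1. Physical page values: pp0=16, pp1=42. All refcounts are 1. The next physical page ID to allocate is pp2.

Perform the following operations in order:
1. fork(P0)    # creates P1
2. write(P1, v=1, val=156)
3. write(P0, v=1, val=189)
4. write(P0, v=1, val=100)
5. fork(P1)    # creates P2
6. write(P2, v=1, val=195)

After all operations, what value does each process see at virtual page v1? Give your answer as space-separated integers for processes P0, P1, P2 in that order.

Answer: 100 156 195

Derivation:
Op 1: fork(P0) -> P1. 2 ppages; refcounts: pp0:2 pp1:2
Op 2: write(P1, v1, 156). refcount(pp1)=2>1 -> COPY to pp2. 3 ppages; refcounts: pp0:2 pp1:1 pp2:1
Op 3: write(P0, v1, 189). refcount(pp1)=1 -> write in place. 3 ppages; refcounts: pp0:2 pp1:1 pp2:1
Op 4: write(P0, v1, 100). refcount(pp1)=1 -> write in place. 3 ppages; refcounts: pp0:2 pp1:1 pp2:1
Op 5: fork(P1) -> P2. 3 ppages; refcounts: pp0:3 pp1:1 pp2:2
Op 6: write(P2, v1, 195). refcount(pp2)=2>1 -> COPY to pp3. 4 ppages; refcounts: pp0:3 pp1:1 pp2:1 pp3:1
P0: v1 -> pp1 = 100
P1: v1 -> pp2 = 156
P2: v1 -> pp3 = 195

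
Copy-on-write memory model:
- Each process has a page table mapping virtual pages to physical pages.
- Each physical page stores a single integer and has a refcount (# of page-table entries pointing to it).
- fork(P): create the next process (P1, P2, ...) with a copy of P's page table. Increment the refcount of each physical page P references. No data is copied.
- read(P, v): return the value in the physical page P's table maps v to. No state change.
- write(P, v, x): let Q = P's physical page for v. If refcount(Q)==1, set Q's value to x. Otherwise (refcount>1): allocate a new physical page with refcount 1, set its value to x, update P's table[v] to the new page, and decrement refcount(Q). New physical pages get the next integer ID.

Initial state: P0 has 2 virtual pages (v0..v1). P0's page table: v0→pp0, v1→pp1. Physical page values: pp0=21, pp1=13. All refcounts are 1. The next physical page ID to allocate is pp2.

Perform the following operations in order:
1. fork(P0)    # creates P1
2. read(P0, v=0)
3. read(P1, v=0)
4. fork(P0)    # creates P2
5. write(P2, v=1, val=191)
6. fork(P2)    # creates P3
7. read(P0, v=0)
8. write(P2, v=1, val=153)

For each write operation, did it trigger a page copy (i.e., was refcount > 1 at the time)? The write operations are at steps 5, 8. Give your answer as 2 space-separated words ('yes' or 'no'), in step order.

Op 1: fork(P0) -> P1. 2 ppages; refcounts: pp0:2 pp1:2
Op 2: read(P0, v0) -> 21. No state change.
Op 3: read(P1, v0) -> 21. No state change.
Op 4: fork(P0) -> P2. 2 ppages; refcounts: pp0:3 pp1:3
Op 5: write(P2, v1, 191). refcount(pp1)=3>1 -> COPY to pp2. 3 ppages; refcounts: pp0:3 pp1:2 pp2:1
Op 6: fork(P2) -> P3. 3 ppages; refcounts: pp0:4 pp1:2 pp2:2
Op 7: read(P0, v0) -> 21. No state change.
Op 8: write(P2, v1, 153). refcount(pp2)=2>1 -> COPY to pp3. 4 ppages; refcounts: pp0:4 pp1:2 pp2:1 pp3:1

yes yes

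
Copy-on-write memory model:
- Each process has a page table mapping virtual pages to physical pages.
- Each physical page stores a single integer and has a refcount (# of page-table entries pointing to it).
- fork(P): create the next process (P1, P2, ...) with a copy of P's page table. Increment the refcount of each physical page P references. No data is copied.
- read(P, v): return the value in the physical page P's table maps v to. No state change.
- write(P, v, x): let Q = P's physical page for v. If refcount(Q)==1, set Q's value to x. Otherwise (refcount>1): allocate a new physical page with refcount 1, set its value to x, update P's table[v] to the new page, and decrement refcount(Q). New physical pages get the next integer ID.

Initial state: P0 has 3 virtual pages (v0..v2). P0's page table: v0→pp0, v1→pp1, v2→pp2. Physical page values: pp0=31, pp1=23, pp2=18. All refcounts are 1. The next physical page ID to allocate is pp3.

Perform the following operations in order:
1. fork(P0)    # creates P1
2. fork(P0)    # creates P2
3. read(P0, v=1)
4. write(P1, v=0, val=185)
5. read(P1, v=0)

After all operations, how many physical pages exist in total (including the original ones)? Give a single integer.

Answer: 4

Derivation:
Op 1: fork(P0) -> P1. 3 ppages; refcounts: pp0:2 pp1:2 pp2:2
Op 2: fork(P0) -> P2. 3 ppages; refcounts: pp0:3 pp1:3 pp2:3
Op 3: read(P0, v1) -> 23. No state change.
Op 4: write(P1, v0, 185). refcount(pp0)=3>1 -> COPY to pp3. 4 ppages; refcounts: pp0:2 pp1:3 pp2:3 pp3:1
Op 5: read(P1, v0) -> 185. No state change.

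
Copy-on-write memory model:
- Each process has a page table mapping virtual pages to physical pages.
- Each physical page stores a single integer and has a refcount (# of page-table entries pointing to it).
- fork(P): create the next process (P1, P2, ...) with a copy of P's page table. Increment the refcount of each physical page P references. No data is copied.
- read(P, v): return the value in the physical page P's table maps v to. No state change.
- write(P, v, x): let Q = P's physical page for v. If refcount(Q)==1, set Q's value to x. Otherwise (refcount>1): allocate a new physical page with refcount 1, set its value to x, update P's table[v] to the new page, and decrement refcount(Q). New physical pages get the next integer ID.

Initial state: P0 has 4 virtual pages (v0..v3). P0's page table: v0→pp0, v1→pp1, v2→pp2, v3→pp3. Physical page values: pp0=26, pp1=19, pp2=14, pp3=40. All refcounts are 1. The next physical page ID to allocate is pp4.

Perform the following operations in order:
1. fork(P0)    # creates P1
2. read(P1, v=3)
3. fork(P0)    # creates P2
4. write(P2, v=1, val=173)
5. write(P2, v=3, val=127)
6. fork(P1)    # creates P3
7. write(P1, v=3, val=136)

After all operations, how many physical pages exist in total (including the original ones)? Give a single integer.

Answer: 7

Derivation:
Op 1: fork(P0) -> P1. 4 ppages; refcounts: pp0:2 pp1:2 pp2:2 pp3:2
Op 2: read(P1, v3) -> 40. No state change.
Op 3: fork(P0) -> P2. 4 ppages; refcounts: pp0:3 pp1:3 pp2:3 pp3:3
Op 4: write(P2, v1, 173). refcount(pp1)=3>1 -> COPY to pp4. 5 ppages; refcounts: pp0:3 pp1:2 pp2:3 pp3:3 pp4:1
Op 5: write(P2, v3, 127). refcount(pp3)=3>1 -> COPY to pp5. 6 ppages; refcounts: pp0:3 pp1:2 pp2:3 pp3:2 pp4:1 pp5:1
Op 6: fork(P1) -> P3. 6 ppages; refcounts: pp0:4 pp1:3 pp2:4 pp3:3 pp4:1 pp5:1
Op 7: write(P1, v3, 136). refcount(pp3)=3>1 -> COPY to pp6. 7 ppages; refcounts: pp0:4 pp1:3 pp2:4 pp3:2 pp4:1 pp5:1 pp6:1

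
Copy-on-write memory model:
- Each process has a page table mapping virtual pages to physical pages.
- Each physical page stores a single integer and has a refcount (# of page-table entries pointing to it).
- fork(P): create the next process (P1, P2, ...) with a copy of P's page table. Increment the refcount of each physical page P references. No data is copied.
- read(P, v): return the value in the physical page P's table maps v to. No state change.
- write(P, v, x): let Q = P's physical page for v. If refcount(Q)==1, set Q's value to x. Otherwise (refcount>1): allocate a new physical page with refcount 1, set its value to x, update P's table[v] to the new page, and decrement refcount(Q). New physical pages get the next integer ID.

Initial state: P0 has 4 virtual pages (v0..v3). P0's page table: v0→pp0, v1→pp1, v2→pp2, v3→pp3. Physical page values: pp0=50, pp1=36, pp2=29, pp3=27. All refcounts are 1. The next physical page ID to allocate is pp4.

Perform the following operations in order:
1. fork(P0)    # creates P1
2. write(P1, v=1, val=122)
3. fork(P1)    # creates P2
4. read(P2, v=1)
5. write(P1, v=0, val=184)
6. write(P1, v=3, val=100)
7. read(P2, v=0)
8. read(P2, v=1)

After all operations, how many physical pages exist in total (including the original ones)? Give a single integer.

Op 1: fork(P0) -> P1. 4 ppages; refcounts: pp0:2 pp1:2 pp2:2 pp3:2
Op 2: write(P1, v1, 122). refcount(pp1)=2>1 -> COPY to pp4. 5 ppages; refcounts: pp0:2 pp1:1 pp2:2 pp3:2 pp4:1
Op 3: fork(P1) -> P2. 5 ppages; refcounts: pp0:3 pp1:1 pp2:3 pp3:3 pp4:2
Op 4: read(P2, v1) -> 122. No state change.
Op 5: write(P1, v0, 184). refcount(pp0)=3>1 -> COPY to pp5. 6 ppages; refcounts: pp0:2 pp1:1 pp2:3 pp3:3 pp4:2 pp5:1
Op 6: write(P1, v3, 100). refcount(pp3)=3>1 -> COPY to pp6. 7 ppages; refcounts: pp0:2 pp1:1 pp2:3 pp3:2 pp4:2 pp5:1 pp6:1
Op 7: read(P2, v0) -> 50. No state change.
Op 8: read(P2, v1) -> 122. No state change.

Answer: 7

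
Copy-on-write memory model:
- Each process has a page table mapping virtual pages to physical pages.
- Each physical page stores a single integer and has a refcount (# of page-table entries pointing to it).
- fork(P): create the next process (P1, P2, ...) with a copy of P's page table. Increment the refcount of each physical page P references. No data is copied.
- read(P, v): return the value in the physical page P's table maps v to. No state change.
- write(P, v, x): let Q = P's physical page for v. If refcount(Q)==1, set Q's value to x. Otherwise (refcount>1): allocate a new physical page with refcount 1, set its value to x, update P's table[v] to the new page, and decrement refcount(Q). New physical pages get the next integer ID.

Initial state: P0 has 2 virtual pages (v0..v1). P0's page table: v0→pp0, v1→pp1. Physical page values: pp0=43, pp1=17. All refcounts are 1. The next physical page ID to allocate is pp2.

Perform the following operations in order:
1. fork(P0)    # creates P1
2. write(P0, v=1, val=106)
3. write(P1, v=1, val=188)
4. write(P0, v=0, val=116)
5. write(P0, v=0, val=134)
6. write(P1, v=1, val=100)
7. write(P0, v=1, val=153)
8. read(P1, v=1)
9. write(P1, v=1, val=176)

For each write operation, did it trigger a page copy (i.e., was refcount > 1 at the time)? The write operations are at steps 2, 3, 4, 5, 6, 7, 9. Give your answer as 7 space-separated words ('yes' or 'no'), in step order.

Op 1: fork(P0) -> P1. 2 ppages; refcounts: pp0:2 pp1:2
Op 2: write(P0, v1, 106). refcount(pp1)=2>1 -> COPY to pp2. 3 ppages; refcounts: pp0:2 pp1:1 pp2:1
Op 3: write(P1, v1, 188). refcount(pp1)=1 -> write in place. 3 ppages; refcounts: pp0:2 pp1:1 pp2:1
Op 4: write(P0, v0, 116). refcount(pp0)=2>1 -> COPY to pp3. 4 ppages; refcounts: pp0:1 pp1:1 pp2:1 pp3:1
Op 5: write(P0, v0, 134). refcount(pp3)=1 -> write in place. 4 ppages; refcounts: pp0:1 pp1:1 pp2:1 pp3:1
Op 6: write(P1, v1, 100). refcount(pp1)=1 -> write in place. 4 ppages; refcounts: pp0:1 pp1:1 pp2:1 pp3:1
Op 7: write(P0, v1, 153). refcount(pp2)=1 -> write in place. 4 ppages; refcounts: pp0:1 pp1:1 pp2:1 pp3:1
Op 8: read(P1, v1) -> 100. No state change.
Op 9: write(P1, v1, 176). refcount(pp1)=1 -> write in place. 4 ppages; refcounts: pp0:1 pp1:1 pp2:1 pp3:1

yes no yes no no no no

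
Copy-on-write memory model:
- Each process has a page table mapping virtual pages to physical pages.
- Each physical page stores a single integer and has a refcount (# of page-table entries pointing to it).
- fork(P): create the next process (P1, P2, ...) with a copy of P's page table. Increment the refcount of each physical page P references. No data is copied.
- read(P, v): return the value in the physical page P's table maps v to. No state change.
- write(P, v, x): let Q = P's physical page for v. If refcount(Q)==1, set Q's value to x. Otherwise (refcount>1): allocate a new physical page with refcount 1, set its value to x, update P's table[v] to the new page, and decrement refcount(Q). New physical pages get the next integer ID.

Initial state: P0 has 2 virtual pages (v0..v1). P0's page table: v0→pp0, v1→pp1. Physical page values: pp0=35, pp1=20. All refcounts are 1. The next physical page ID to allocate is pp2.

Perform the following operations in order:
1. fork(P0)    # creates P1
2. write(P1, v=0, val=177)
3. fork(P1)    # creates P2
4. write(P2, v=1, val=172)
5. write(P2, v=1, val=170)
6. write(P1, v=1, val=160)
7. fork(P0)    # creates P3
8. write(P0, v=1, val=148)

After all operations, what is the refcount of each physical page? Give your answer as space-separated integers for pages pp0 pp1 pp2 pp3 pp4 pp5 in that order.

Op 1: fork(P0) -> P1. 2 ppages; refcounts: pp0:2 pp1:2
Op 2: write(P1, v0, 177). refcount(pp0)=2>1 -> COPY to pp2. 3 ppages; refcounts: pp0:1 pp1:2 pp2:1
Op 3: fork(P1) -> P2. 3 ppages; refcounts: pp0:1 pp1:3 pp2:2
Op 4: write(P2, v1, 172). refcount(pp1)=3>1 -> COPY to pp3. 4 ppages; refcounts: pp0:1 pp1:2 pp2:2 pp3:1
Op 5: write(P2, v1, 170). refcount(pp3)=1 -> write in place. 4 ppages; refcounts: pp0:1 pp1:2 pp2:2 pp3:1
Op 6: write(P1, v1, 160). refcount(pp1)=2>1 -> COPY to pp4. 5 ppages; refcounts: pp0:1 pp1:1 pp2:2 pp3:1 pp4:1
Op 7: fork(P0) -> P3. 5 ppages; refcounts: pp0:2 pp1:2 pp2:2 pp3:1 pp4:1
Op 8: write(P0, v1, 148). refcount(pp1)=2>1 -> COPY to pp5. 6 ppages; refcounts: pp0:2 pp1:1 pp2:2 pp3:1 pp4:1 pp5:1

Answer: 2 1 2 1 1 1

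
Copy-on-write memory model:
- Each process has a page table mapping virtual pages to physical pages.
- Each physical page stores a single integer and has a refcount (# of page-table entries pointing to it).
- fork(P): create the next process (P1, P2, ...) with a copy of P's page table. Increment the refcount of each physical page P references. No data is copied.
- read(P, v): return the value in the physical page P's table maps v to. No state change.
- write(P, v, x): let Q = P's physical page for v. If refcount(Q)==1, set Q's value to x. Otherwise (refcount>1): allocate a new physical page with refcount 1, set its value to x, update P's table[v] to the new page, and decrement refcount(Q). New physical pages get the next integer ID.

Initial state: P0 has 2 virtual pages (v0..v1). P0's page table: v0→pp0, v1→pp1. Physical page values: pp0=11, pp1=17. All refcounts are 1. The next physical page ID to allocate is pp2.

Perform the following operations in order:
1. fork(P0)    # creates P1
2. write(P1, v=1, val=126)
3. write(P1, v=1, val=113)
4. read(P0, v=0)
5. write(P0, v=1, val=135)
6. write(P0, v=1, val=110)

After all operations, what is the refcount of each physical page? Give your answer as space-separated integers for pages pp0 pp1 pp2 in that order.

Answer: 2 1 1

Derivation:
Op 1: fork(P0) -> P1. 2 ppages; refcounts: pp0:2 pp1:2
Op 2: write(P1, v1, 126). refcount(pp1)=2>1 -> COPY to pp2. 3 ppages; refcounts: pp0:2 pp1:1 pp2:1
Op 3: write(P1, v1, 113). refcount(pp2)=1 -> write in place. 3 ppages; refcounts: pp0:2 pp1:1 pp2:1
Op 4: read(P0, v0) -> 11. No state change.
Op 5: write(P0, v1, 135). refcount(pp1)=1 -> write in place. 3 ppages; refcounts: pp0:2 pp1:1 pp2:1
Op 6: write(P0, v1, 110). refcount(pp1)=1 -> write in place. 3 ppages; refcounts: pp0:2 pp1:1 pp2:1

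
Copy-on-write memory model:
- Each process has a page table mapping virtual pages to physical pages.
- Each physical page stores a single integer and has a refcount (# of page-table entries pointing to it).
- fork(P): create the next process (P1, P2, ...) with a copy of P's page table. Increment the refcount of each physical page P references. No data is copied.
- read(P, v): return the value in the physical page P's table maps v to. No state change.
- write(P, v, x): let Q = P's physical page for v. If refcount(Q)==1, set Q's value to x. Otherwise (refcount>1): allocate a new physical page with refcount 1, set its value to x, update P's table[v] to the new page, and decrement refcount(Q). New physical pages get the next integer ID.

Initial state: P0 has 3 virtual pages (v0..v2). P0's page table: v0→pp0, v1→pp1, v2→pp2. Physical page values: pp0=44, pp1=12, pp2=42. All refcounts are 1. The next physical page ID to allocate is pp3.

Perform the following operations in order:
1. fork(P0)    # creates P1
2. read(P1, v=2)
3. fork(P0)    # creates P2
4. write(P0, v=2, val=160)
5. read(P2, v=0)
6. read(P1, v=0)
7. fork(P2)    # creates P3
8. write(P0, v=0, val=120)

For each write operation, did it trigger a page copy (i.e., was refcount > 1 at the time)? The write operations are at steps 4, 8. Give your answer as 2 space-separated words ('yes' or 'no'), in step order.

Op 1: fork(P0) -> P1. 3 ppages; refcounts: pp0:2 pp1:2 pp2:2
Op 2: read(P1, v2) -> 42. No state change.
Op 3: fork(P0) -> P2. 3 ppages; refcounts: pp0:3 pp1:3 pp2:3
Op 4: write(P0, v2, 160). refcount(pp2)=3>1 -> COPY to pp3. 4 ppages; refcounts: pp0:3 pp1:3 pp2:2 pp3:1
Op 5: read(P2, v0) -> 44. No state change.
Op 6: read(P1, v0) -> 44. No state change.
Op 7: fork(P2) -> P3. 4 ppages; refcounts: pp0:4 pp1:4 pp2:3 pp3:1
Op 8: write(P0, v0, 120). refcount(pp0)=4>1 -> COPY to pp4. 5 ppages; refcounts: pp0:3 pp1:4 pp2:3 pp3:1 pp4:1

yes yes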